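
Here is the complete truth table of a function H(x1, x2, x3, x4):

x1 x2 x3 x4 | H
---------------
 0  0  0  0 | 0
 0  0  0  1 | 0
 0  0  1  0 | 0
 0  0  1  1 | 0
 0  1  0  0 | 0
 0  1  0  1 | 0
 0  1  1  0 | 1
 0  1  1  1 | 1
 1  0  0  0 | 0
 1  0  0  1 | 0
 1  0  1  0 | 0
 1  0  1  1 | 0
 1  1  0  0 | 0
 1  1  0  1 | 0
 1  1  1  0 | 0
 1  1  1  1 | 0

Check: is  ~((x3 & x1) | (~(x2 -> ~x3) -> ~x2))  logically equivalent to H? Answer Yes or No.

Yes

Check the formula against H row by row:
  x1=0, x2=0, x3=0, x4=0: formula gives 0, H = 0 ✓
  x1=0, x2=0, x3=0, x4=1: formula gives 0, H = 0 ✓
  x1=0, x2=0, x3=1, x4=0: formula gives 0, H = 0 ✓
  x1=0, x2=0, x3=1, x4=1: formula gives 0, H = 0 ✓
  …and likewise for the remaining 12 rows.
All 16 rows match — the expression computes H exactly.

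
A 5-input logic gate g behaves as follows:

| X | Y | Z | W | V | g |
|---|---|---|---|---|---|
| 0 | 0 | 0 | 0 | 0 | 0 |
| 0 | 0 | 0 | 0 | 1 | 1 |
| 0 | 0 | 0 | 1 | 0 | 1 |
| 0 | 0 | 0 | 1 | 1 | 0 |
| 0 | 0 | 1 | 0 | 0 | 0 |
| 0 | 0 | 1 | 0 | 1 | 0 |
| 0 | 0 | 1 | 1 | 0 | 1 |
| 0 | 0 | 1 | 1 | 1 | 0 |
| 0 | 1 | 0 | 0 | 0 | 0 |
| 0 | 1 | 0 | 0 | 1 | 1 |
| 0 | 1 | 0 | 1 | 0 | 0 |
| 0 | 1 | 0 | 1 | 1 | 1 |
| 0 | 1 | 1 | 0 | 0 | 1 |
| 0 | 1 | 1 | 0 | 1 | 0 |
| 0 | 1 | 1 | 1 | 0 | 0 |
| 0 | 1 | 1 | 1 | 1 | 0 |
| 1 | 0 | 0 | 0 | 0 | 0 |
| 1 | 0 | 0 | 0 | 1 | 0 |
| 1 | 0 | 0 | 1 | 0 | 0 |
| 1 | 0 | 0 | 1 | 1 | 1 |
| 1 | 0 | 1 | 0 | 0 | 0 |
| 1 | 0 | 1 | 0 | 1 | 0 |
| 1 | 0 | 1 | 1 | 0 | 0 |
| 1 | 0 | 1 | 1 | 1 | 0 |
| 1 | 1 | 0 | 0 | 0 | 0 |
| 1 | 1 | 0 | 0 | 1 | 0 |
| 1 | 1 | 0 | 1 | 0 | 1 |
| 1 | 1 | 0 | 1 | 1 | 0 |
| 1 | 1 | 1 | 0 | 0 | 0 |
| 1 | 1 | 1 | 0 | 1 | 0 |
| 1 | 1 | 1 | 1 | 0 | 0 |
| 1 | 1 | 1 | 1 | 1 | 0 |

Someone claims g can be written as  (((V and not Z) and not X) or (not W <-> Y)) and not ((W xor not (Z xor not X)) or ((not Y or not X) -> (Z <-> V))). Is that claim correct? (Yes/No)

Evaluate (((V and not Z) and not X) or (not W <-> Y)) and not ((W xor not (Z xor not X)) or ((not Y or not X) -> (Z <-> V))) on each row and compare to g:
  X=0, Y=0, Z=0, W=0, V=0: formula gives 0, g = 0 ✓
  X=0, Y=0, Z=0, W=0, V=1: formula gives 1, g = 1 ✓
  X=0, Y=0, Z=0, W=1, V=0: formula gives 0, but g = 1 ✗
Row (0,0,0,1,0) is a counterexample, so the formula is not equivalent to g.

No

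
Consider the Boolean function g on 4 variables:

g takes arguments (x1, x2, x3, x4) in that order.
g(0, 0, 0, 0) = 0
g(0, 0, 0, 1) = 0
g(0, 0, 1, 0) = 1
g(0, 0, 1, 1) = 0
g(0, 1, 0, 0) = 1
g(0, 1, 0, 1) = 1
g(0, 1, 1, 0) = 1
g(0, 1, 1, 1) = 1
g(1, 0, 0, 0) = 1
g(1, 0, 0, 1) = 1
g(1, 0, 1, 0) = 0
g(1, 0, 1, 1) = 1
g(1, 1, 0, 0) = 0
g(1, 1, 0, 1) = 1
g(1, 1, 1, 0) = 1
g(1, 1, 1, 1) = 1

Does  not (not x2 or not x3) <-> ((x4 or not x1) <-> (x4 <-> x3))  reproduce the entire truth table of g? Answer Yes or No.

Check the formula against g row by row:
  x1=0, x2=0, x3=0, x4=0: formula gives 0, g = 0 ✓
  x1=0, x2=0, x3=0, x4=1: formula gives 1, but g = 0 ✗
Row (0,0,0,1) is a counterexample, so the formula is not equivalent to g.

No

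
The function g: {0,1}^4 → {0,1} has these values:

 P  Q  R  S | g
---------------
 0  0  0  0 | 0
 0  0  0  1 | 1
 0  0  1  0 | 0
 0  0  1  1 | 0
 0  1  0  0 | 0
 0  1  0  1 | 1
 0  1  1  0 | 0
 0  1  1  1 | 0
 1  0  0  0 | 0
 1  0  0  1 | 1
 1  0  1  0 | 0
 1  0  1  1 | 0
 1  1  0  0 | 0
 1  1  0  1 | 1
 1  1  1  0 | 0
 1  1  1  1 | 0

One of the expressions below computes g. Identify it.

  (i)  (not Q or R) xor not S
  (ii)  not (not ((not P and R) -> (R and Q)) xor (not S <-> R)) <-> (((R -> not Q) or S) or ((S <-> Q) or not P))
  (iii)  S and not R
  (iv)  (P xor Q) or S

iii

(i) fails at (0,0,1,1): the formula yields 1, g is 0.
(ii) fails at (0,0,0,0): the formula yields 1, g is 0.
(iv) fails at (0,0,1,1): the formula yields 1, g is 0.
That leaves (iii). Evaluating it on every row reproduces the table of g exactly.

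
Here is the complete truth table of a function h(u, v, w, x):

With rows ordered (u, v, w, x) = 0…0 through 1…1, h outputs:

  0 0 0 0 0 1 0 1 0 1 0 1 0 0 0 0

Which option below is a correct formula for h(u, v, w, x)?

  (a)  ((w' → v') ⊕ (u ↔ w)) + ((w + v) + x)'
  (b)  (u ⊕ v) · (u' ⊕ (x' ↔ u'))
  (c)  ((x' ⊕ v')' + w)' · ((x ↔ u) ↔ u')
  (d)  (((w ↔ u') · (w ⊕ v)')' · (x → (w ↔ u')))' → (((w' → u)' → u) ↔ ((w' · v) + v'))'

b

(a) fails at (0,0,0,0): the formula yields 1, h is 0.
(c) fails at (0,1,0,0): the formula yields 1, h is 0.
(d) fails at (0,0,0,0): the formula yields 1, h is 0.
That leaves (b). Evaluating it on every row reproduces the table of h exactly.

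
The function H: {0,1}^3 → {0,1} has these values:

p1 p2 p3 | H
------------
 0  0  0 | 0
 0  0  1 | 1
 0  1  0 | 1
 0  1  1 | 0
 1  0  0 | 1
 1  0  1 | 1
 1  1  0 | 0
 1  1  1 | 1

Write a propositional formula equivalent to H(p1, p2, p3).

H(p1, p2, p3) = NOT ((((NOT p1 AND NOT p2) AND NOT p3) OR ((NOT p1 AND p2) AND p3)) OR ((p1 AND p2) AND NOT p3))

The 0-rows are (0,0,0), (0,1,1), (1,1,0). Take each as a conjunction (¬p1·¬p2·¬p3, ¬p1·p2·p3, p1·p2·¬p3), form their disjunction, and complement — that gives a formula that is 1 everywhere H is.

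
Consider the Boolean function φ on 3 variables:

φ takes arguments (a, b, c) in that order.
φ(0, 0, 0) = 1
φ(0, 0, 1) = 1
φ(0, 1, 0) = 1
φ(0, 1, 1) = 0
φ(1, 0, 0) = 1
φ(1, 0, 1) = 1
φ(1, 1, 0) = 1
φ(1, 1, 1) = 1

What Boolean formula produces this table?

φ(a, b, c) = ~((~a & b) & c)

φ is 0 on exactly one input, (0,1,1), whose minterm is ¬a·b·c. So φ is the negation of that single conjunction.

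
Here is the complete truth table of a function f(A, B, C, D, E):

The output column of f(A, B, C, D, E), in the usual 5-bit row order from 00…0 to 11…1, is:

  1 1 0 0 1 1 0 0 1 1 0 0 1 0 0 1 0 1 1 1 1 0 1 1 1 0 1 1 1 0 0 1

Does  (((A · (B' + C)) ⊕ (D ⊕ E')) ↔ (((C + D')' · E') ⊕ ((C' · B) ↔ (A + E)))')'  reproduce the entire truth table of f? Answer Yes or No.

Test each input against both f and the formula:
  A=0, B=0, C=0, D=0, E=0: formula gives 1, f = 1 ✓
  A=0, B=0, C=0, D=0, E=1: formula gives 1, f = 1 ✓
  A=0, B=0, C=0, D=1, E=0: formula gives 1, but f = 0 ✗
Row (0,0,0,1,0) is a counterexample, so the formula is not equivalent to f.

No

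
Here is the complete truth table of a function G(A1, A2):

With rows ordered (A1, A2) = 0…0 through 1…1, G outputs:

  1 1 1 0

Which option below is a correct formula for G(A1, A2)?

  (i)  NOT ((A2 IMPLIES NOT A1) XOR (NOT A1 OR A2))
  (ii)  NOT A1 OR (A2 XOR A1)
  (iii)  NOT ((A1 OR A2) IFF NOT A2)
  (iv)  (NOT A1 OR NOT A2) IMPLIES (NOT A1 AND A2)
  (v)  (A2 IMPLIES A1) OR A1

(i): at (1,0) it gives 0, but G = 1 — eliminated.
(iii): at (1,0) it gives 0, but G = 1 — eliminated.
(iv): at (0,0) it gives 0, but G = 1 — eliminated.
(v): at (0,1) it gives 0, but G = 1 — eliminated.
Only (ii) survives; checking it on all 4 rows confirms it matches G.

ii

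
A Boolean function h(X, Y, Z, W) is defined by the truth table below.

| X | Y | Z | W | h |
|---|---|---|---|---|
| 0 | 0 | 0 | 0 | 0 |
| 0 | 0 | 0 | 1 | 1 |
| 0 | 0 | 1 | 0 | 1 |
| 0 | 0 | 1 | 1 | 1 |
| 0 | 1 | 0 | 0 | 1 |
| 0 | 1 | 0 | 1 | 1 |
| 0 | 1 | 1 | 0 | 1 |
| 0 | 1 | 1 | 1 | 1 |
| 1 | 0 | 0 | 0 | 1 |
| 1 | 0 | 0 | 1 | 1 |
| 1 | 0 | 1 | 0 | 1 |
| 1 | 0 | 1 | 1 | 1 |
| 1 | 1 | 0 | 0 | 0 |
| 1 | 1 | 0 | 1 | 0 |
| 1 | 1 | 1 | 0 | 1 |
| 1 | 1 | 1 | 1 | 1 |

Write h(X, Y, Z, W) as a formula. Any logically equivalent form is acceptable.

There are just 3 zero rows: (0,0,0,0), (1,1,0,0), (1,1,0,1). Their minterms are ¬X·¬Y·¬Z·¬W, X·Y·¬Z·¬W, X·Y·¬Z·W; the OR of those covers precisely the 0-outputs, and negating it yields h.

h(X, Y, Z, W) = ¬(((((¬X ∧ ¬Y) ∧ ¬Z) ∧ ¬W) ∨ (((X ∧ Y) ∧ ¬Z) ∧ ¬W)) ∨ (((X ∧ Y) ∧ ¬Z) ∧ W))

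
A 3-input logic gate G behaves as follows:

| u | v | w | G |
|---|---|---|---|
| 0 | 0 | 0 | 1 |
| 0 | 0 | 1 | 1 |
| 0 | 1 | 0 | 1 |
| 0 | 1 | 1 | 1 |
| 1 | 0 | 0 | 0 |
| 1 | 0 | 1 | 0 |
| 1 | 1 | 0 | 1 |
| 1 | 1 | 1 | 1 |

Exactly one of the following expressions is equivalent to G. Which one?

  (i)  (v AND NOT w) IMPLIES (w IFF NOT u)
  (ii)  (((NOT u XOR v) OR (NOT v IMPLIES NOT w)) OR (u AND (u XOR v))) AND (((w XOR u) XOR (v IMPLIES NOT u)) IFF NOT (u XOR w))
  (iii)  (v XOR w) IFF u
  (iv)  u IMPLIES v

(i) fails at (0,1,0): the formula yields 0, G is 1.
(ii) fails at (1,0,0): the formula yields 1, G is 0.
(iii) fails at (0,0,1): the formula yields 0, G is 1.
(iv) is the remaining candidate, and it agrees with G on all 8 inputs.

iv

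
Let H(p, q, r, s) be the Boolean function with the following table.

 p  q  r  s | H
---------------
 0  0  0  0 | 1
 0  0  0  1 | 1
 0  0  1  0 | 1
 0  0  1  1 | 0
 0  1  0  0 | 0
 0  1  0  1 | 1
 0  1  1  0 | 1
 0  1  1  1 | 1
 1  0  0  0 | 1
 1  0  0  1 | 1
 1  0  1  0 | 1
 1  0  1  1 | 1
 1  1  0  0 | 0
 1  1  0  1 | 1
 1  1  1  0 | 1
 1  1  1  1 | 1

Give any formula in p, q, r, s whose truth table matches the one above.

There are just 3 zero rows: (0,0,1,1), (0,1,0,0), (1,1,0,0). Their minterms are ¬p·¬q·r·s, ¬p·q·¬r·¬s, p·q·¬r·¬s; the OR of those covers precisely the 0-outputs, and negating it yields H.

H(p, q, r, s) = NOT (((((NOT p AND NOT q) AND r) AND s) OR (((NOT p AND q) AND NOT r) AND NOT s)) OR (((p AND q) AND NOT r) AND NOT s))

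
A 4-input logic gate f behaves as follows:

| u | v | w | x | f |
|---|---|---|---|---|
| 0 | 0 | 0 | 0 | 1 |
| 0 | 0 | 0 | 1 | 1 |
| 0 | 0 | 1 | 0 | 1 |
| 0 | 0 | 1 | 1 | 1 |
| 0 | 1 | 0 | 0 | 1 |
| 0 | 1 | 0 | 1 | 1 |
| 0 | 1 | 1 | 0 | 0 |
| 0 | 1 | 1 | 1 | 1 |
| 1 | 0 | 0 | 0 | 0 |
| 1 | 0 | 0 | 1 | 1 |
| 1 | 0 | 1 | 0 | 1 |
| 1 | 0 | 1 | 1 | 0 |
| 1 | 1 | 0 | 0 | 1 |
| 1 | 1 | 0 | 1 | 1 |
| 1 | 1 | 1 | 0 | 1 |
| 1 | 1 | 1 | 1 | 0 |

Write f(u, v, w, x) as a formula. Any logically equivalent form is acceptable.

The 0-rows are (0,1,1,0), (1,0,0,0), (1,0,1,1), (1,1,1,1). Take each as a conjunction (¬u·v·w·¬x, u·¬v·¬w·¬x, u·¬v·w·x, u·v·w·x), form their disjunction, and complement — that gives a formula that is 1 everywhere f is.

f(u, v, w, x) = NOT ((((((NOT u AND v) AND w) AND NOT x) OR (((u AND NOT v) AND NOT w) AND NOT x)) OR (((u AND NOT v) AND w) AND x)) OR (((u AND v) AND w) AND x))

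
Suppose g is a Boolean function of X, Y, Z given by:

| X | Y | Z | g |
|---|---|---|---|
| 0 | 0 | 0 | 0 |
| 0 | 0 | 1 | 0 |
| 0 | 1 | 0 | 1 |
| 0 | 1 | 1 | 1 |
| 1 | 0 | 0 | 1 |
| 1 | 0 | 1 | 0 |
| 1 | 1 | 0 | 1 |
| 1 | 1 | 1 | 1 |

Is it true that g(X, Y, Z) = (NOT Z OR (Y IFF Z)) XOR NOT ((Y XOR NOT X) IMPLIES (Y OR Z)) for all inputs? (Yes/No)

Evaluate (NOT Z OR (Y IFF Z)) XOR NOT ((Y XOR NOT X) IMPLIES (Y OR Z)) on each row and compare to g:
  X=0, Y=0, Z=0: formula gives 0, g = 0 ✓
  X=0, Y=0, Z=1: formula gives 0, g = 0 ✓
  X=0, Y=1, Z=0: formula gives 1, g = 1 ✓
  X=0, Y=1, Z=1: formula gives 1, g = 1 ✓
  X=1, Y=0, Z=0: formula gives 1, g = 1 ✓
  … (the remaining 3 rows also agree.)
Every row agrees, so the formula is equivalent.

Yes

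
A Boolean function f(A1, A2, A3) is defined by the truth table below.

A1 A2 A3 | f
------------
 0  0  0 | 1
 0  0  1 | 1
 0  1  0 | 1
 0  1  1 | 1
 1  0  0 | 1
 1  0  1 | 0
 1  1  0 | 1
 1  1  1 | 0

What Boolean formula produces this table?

f(A1, A2, A3) = ¬(((A1 ∧ ¬A2) ∧ A3) ∨ ((A1 ∧ A2) ∧ A3))

There are just 2 zero rows: (1,0,1), (1,1,1). Their minterms are A1·¬A2·A3, A1·A2·A3; the OR of those covers precisely the 0-outputs, and negating it yields f.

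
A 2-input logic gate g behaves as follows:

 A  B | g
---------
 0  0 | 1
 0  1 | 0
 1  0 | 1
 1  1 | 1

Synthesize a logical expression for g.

This is B → A (false only at 0,1).

g(A, B) = B IMPLIES A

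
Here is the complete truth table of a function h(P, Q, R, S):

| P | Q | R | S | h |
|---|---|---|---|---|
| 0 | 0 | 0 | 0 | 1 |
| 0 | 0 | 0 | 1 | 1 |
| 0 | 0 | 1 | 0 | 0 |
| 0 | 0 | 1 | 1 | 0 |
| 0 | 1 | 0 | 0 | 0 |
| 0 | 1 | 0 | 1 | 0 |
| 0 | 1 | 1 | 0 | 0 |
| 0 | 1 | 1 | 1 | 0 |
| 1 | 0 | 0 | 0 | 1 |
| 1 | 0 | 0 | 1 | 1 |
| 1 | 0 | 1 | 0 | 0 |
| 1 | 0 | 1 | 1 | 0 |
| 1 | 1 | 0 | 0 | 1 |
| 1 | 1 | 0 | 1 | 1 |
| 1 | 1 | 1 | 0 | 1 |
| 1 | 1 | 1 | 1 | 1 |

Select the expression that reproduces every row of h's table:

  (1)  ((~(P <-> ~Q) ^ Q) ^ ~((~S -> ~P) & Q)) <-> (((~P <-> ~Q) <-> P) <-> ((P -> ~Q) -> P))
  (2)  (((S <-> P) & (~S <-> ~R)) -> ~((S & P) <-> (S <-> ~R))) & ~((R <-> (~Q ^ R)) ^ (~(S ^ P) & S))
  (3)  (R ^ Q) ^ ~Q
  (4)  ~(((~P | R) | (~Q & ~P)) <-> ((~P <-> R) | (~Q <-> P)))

(1) fails at (0,0,0,0): the formula yields 0, h is 1.
(2) fails at (0,0,0,0): the formula yields 0, h is 1.
(3) fails at (0,1,0,0): the formula yields 1, h is 0.
(4) is the remaining candidate, and it agrees with h on all 16 inputs.

4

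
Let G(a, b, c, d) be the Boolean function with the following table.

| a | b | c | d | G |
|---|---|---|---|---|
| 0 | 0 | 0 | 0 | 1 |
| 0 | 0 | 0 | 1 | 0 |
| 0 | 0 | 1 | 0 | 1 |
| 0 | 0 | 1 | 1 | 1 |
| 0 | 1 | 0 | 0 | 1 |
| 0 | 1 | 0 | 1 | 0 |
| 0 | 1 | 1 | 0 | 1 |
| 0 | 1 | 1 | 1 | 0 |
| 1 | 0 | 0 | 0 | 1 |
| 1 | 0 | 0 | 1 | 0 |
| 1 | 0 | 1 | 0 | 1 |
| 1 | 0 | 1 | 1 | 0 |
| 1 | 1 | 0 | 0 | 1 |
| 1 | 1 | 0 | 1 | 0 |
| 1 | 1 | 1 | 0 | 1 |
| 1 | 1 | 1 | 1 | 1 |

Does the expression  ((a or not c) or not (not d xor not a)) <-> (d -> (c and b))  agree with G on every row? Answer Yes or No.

Yes

Test each input against both G and the formula:
  a=0, b=0, c=0, d=0: formula gives 1, G = 1 ✓
  a=0, b=0, c=0, d=1: formula gives 0, G = 0 ✓
  a=0, b=0, c=1, d=0: formula gives 1, G = 1 ✓
  a=0, b=0, c=1, d=1: formula gives 1, G = 1 ✓
  …and likewise for the remaining 12 rows.
All 16 rows match — the expression computes G exactly.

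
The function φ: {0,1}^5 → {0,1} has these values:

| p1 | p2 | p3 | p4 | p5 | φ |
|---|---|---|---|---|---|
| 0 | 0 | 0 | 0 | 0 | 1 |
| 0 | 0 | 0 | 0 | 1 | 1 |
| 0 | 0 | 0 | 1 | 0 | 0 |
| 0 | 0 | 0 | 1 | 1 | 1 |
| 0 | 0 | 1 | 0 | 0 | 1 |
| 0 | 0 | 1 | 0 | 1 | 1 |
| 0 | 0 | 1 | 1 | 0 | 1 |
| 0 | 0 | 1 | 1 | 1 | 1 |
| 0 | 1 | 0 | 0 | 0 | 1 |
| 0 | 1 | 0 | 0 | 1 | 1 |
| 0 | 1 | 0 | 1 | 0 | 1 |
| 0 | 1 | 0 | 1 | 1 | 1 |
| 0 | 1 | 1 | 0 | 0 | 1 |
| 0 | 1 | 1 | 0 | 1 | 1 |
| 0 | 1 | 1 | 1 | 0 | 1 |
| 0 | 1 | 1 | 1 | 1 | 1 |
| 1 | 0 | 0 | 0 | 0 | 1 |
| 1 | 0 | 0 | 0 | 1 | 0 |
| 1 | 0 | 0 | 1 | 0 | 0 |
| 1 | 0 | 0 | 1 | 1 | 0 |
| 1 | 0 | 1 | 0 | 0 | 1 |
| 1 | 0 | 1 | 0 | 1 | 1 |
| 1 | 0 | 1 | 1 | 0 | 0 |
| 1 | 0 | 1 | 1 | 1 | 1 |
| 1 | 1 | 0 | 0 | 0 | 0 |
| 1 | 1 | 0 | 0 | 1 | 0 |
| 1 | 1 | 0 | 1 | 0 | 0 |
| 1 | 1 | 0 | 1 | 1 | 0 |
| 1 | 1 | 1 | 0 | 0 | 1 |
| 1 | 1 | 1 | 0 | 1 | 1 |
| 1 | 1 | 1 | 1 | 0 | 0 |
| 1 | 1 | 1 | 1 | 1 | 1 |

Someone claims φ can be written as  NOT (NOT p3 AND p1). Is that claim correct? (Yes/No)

No

Check the formula against φ row by row:
  p1=0, p2=0, p3=0, p4=0, p5=0: formula gives 1, φ = 1 ✓
  p1=0, p2=0, p3=0, p4=0, p5=1: formula gives 1, φ = 1 ✓
  p1=0, p2=0, p3=0, p4=1, p5=0: formula gives 1, but φ = 0 ✗
Row (0,0,0,1,0) is a counterexample, so the formula is not equivalent to φ.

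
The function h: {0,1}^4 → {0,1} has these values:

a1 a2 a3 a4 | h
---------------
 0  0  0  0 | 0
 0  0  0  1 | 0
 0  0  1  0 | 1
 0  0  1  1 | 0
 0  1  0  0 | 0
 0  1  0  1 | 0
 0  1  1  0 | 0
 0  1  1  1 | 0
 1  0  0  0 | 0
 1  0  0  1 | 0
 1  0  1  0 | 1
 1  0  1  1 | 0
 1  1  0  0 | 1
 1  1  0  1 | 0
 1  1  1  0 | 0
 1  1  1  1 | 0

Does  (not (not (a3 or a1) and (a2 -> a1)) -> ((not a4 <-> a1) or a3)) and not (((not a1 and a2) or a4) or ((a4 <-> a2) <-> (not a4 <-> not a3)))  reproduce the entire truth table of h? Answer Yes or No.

Check the formula against h row by row:
  a1=0, a2=0, a3=0, a4=0: formula gives 0, h = 0 ✓
  a1=0, a2=0, a3=0, a4=1: formula gives 0, h = 0 ✓
  a1=0, a2=0, a3=1, a4=0: formula gives 1, h = 1 ✓
  a1=0, a2=0, a3=1, a4=1: formula gives 0, h = 0 ✓
  … (the remaining 12 rows also agree.)
All 16 rows match — the expression computes h exactly.

Yes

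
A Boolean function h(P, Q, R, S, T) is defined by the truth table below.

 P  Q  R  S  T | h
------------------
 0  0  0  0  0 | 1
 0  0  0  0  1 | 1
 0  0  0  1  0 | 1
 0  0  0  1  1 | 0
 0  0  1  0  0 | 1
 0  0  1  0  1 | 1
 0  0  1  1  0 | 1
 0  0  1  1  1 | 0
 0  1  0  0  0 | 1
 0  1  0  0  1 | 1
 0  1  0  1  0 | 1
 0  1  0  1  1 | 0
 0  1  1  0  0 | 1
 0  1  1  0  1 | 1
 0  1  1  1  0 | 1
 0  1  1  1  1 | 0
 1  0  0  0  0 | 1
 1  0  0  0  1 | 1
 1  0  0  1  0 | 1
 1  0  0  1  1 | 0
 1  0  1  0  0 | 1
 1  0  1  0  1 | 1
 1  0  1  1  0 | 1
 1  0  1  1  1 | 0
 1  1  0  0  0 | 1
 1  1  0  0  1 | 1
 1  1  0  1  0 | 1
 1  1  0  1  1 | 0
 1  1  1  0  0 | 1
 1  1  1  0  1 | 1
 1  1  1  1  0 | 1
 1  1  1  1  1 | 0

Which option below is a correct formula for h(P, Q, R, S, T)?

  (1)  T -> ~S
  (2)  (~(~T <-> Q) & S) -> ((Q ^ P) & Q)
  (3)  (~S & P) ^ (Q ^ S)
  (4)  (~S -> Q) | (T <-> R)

(2) fails at (0,0,0,1,0): the formula yields 0, h is 1.
(3) fails at (0,0,0,0,0): the formula yields 0, h is 1.
(4) fails at (0,0,0,0,1): the formula yields 0, h is 1.
(1) is the remaining candidate, and it agrees with h on all 32 inputs.

1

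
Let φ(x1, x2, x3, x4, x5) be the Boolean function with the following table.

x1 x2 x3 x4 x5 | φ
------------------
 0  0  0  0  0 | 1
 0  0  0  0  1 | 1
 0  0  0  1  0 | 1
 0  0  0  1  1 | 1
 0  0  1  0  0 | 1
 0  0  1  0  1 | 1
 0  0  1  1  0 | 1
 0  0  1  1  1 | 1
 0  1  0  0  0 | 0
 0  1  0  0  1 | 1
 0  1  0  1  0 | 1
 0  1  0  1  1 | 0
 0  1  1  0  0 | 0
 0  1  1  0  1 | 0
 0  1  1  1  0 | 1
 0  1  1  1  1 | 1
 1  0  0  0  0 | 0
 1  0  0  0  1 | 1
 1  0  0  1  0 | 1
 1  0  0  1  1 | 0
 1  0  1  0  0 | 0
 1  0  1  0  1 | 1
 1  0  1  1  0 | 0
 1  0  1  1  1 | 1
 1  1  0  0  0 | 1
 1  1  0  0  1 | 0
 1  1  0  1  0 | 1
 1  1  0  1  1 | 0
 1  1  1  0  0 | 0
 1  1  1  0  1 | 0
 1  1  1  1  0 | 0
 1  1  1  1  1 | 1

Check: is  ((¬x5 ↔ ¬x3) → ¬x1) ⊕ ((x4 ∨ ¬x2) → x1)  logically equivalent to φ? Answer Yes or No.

No

Test each input against both φ and the formula:
  x1=0, x2=0, x3=0, x4=0, x5=0: formula gives 1, φ = 1 ✓
  x1=0, x2=0, x3=0, x4=0, x5=1: formula gives 1, φ = 1 ✓
  x1=0, x2=0, x3=0, x4=1, x5=0: formula gives 1, φ = 1 ✓
  x1=0, x2=0, x3=0, x4=1, x5=1: formula gives 1, φ = 1 ✓
  …
  x1=0, x2=1, x3=0, x4=0, x5=1: formula gives 0, but φ = 1 ✗
Since they disagree at (0,1,0,0,1), the expression is not a correct formula for φ.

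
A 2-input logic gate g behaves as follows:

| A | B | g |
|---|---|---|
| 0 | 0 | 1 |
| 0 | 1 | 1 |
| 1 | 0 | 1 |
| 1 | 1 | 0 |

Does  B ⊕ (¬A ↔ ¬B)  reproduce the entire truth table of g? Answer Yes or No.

No

Test each input against both g and the formula:
  A=0, B=0: formula gives 1, g = 1 ✓
  A=0, B=1: formula gives 1, g = 1 ✓
  A=1, B=0: formula gives 0, but g = 1 ✗
A single disagreement suffices: at (1,0) they differ, so the formula does not compute g.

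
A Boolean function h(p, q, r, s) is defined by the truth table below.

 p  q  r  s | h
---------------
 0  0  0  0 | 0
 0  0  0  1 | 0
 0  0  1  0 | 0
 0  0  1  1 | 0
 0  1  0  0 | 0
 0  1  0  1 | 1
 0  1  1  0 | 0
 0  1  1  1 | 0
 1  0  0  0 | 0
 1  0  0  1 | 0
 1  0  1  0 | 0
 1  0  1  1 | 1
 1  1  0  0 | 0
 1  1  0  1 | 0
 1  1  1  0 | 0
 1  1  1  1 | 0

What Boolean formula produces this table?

h(p, q, r, s) = (((~p & q) & ~r) & s) | (((p & ~q) & r) & s)

h=1 on 2 inputs: (0,1,0,1), (1,0,1,1). Reading each as a conjunction of literals (¬p·q·¬r·s, p·¬q·r·s) and taking the OR gives the canonical DNF.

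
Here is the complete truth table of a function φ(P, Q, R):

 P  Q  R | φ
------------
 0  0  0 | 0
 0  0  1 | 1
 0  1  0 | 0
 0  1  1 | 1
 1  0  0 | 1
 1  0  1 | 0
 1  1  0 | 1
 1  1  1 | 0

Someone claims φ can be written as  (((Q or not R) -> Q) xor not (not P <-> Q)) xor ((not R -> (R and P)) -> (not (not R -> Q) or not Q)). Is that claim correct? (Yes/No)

Test each input against both φ and the formula:
  P=0, Q=0, R=0: formula gives 0, φ = 0 ✓
  P=0, Q=0, R=1: formula gives 1, φ = 1 ✓
  P=0, Q=1, R=0: formula gives 0, φ = 0 ✓
  P=0, Q=1, R=1: formula gives 1, φ = 1 ✓
  P=1, Q=0, R=0: formula gives 1, φ = 1 ✓
  …and likewise for the remaining 3 rows.
Every row agrees, so the formula is equivalent.

Yes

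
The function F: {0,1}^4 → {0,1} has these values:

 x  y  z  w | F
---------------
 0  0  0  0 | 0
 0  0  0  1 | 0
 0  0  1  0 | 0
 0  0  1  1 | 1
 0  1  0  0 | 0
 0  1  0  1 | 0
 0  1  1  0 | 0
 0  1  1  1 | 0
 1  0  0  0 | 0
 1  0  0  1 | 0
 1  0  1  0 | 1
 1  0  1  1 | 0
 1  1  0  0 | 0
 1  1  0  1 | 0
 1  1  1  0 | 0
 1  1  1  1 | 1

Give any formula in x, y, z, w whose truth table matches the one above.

F(x, y, z, w) = ((((~x & ~y) & z) & w) | (((x & ~y) & z) & ~w)) | (((x & y) & z) & w)

The 1-rows are (0,0,1,1), (1,0,1,0), (1,1,1,1). Each contributes one minterm — ¬x·¬y·z·w; x·¬y·z·¬w; x·y·z·w — and their disjunction is a sum-of-products form of F.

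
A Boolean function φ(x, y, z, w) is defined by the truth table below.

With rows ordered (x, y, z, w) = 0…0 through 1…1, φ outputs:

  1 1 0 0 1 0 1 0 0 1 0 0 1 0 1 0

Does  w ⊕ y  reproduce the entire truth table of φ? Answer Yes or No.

No

Check the formula against φ row by row:
  x=0, y=0, z=0, w=0: formula gives 0, but φ = 1 ✗
A single disagreement suffices: at (0,0,0,0) they differ, so the formula does not compute φ.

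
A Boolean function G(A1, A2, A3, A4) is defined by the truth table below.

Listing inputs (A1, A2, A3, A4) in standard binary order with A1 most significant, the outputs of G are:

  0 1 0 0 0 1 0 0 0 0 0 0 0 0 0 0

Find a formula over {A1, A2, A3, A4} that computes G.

G(A1, A2, A3, A4) = (((A1' · A2') · A3') · A4) + (((A1' · A2) · A3') · A4)

The 1-rows are (0,0,0,1), (0,1,0,1). Each contributes one minterm — ¬A1·¬A2·¬A3·A4; ¬A1·A2·¬A3·A4 — and their disjunction is a sum-of-products form of G.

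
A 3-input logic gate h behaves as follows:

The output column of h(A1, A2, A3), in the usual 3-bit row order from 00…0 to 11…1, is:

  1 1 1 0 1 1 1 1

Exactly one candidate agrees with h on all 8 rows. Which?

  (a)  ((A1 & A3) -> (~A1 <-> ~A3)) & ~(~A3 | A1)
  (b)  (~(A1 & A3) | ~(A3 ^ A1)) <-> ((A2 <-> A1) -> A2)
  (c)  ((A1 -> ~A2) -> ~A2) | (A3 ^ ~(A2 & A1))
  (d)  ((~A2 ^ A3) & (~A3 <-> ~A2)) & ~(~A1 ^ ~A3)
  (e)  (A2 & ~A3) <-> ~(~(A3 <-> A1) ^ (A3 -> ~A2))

c

(a) fails at (0,0,0): the formula yields 0, h is 1.
(b) fails at (0,0,0): the formula yields 0, h is 1.
(d) fails at (0,0,1): the formula yields 0, h is 1.
(e) fails at (0,0,1): the formula yields 0, h is 1.
(c) is the remaining candidate, and it agrees with h on all 8 inputs.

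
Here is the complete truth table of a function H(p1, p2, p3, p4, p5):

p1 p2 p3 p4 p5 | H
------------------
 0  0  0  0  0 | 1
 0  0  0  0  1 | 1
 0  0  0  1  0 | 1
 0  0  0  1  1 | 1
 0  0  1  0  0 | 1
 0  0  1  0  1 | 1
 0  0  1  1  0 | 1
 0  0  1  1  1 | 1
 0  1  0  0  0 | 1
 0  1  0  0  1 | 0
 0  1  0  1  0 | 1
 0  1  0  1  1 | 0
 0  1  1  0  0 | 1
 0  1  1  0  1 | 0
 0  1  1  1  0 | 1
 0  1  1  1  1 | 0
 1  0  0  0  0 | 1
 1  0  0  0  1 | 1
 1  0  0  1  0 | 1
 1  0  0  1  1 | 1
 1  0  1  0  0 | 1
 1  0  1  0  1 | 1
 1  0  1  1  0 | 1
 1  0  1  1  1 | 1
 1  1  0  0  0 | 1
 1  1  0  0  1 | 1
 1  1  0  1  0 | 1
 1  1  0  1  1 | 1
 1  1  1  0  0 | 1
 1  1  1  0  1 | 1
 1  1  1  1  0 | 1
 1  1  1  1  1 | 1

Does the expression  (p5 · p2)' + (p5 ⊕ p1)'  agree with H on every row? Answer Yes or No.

Yes

Check the formula against H row by row:
  p1=0, p2=0, p3=0, p4=0, p5=0: formula gives 1, H = 1 ✓
  p1=0, p2=0, p3=0, p4=0, p5=1: formula gives 1, H = 1 ✓
  p1=0, p2=0, p3=0, p4=1, p5=0: formula gives 1, H = 1 ✓
  p1=0, p2=0, p3=0, p4=1, p5=1: formula gives 1, H = 1 ✓
  …and likewise for the remaining 28 rows.
Every row agrees, so the formula is equivalent.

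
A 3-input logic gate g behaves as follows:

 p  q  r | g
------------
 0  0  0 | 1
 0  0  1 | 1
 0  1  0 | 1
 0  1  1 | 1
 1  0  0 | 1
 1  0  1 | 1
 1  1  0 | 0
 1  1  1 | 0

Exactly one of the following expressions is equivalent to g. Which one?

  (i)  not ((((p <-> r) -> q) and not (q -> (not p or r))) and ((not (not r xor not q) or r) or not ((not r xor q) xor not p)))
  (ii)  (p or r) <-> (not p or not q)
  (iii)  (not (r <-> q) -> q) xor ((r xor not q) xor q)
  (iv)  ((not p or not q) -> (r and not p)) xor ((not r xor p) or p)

iv

(i) fails at (1,1,1): the formula yields 1, g is 0.
(ii) fails at (0,0,0): the formula yields 0, g is 1.
(iii) fails at (0,0,0): the formula yields 0, g is 1.
Only (iv) survives; checking it on all 8 rows confirms it matches g.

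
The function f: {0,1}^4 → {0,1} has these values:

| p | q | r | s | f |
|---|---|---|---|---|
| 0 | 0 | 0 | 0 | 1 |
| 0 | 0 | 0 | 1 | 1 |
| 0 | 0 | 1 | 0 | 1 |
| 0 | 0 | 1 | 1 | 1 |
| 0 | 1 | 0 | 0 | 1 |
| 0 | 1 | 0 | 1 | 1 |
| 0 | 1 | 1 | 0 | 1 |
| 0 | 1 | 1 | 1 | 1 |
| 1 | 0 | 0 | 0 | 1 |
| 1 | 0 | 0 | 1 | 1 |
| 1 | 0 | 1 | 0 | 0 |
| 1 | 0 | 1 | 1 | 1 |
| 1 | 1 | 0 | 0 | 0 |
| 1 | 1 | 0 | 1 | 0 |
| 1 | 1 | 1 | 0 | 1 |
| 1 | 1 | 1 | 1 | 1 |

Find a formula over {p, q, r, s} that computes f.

f(p, q, r, s) = not (((((p and not q) and r) and not s) or (((p and q) and not r) and not s)) or (((p and q) and not r) and s))

The 0-rows are (1,0,1,0), (1,1,0,0), (1,1,0,1). Take each as a conjunction (p·¬q·r·¬s, p·q·¬r·¬s, p·q·¬r·s), form their disjunction, and complement — that gives a formula that is 1 everywhere f is.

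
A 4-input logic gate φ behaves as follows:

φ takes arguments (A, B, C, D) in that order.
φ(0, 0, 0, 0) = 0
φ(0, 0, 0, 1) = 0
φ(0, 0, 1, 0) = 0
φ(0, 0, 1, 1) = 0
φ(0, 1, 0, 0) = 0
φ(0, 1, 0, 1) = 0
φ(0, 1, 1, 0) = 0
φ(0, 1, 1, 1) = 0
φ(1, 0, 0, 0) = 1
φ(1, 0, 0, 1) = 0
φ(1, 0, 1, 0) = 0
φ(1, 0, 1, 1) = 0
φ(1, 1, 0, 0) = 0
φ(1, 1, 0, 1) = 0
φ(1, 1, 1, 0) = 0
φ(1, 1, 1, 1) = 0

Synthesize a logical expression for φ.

φ(A, B, C, D) = ((A AND NOT B) AND NOT C) AND NOT D

φ is 1 on exactly one input, (1,0,0,0), whose minterm is A·¬B·¬C·¬D. So φ is just that conjunction.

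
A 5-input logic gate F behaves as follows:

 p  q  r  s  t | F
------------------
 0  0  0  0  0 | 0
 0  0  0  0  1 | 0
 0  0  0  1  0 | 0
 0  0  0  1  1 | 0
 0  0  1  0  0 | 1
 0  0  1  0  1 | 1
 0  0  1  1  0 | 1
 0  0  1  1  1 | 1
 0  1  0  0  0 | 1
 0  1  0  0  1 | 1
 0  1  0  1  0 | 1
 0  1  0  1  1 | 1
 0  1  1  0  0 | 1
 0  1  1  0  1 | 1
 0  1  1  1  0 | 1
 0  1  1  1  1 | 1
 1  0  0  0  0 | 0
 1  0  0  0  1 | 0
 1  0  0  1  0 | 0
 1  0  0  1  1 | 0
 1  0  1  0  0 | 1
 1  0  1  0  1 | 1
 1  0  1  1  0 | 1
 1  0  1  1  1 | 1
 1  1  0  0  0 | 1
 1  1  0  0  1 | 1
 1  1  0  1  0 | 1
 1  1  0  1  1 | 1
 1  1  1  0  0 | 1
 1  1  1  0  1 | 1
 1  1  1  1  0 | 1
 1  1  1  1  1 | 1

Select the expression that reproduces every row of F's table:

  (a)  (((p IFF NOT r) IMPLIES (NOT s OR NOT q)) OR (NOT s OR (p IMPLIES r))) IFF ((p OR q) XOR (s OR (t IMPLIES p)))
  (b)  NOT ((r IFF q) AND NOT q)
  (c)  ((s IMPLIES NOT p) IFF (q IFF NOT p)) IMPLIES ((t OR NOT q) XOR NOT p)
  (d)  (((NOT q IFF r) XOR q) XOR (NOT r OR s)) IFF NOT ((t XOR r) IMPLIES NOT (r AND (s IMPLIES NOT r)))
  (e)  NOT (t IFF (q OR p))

b

(a) disagrees with F on (0,0,0,0,0) (formula → 1, table → 0); rule it out.
(c) disagrees with F on (0,0,0,0,0) (formula → 1, table → 0); rule it out.
(d) disagrees with F on (0,0,1,0,1) (formula → 0, table → 1); rule it out.
(e) disagrees with F on (0,0,0,0,1) (formula → 1, table → 0); rule it out.
(b) is the remaining candidate, and it agrees with F on all 32 inputs.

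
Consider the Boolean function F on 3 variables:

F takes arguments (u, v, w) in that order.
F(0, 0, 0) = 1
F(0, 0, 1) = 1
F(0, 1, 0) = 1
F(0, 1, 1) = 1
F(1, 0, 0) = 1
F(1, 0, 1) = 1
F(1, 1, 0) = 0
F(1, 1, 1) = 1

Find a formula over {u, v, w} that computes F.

Only row (1,1,0) gives 0. So F is 1 everywhere except there — the complement of the minterm u·v·¬w.

F(u, v, w) = ~((u & v) & ~w)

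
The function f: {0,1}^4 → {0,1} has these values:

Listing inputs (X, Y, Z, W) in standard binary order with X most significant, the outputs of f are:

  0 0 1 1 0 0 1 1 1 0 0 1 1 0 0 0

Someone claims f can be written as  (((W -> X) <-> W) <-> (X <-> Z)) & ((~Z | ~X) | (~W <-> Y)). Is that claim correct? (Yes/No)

Check the formula against f row by row:
  X=0, Y=0, Z=0, W=0: formula gives 0, f = 0 ✓
  X=0, Y=0, Z=0, W=1: formula gives 0, f = 0 ✓
  X=0, Y=0, Z=1, W=0: formula gives 1, f = 1 ✓
  X=0, Y=0, Z=1, W=1: formula gives 1, f = 1 ✓
  … (the remaining 12 rows also agree.)
Every row agrees, so the formula is equivalent.

Yes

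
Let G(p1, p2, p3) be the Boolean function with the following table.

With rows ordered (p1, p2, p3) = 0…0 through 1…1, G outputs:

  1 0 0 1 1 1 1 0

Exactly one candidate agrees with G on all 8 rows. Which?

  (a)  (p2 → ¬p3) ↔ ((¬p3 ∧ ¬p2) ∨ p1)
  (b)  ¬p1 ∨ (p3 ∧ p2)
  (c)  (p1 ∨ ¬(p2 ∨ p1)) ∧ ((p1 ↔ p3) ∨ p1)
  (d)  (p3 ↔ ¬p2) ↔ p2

(b): at (0,0,1) it gives 1, but G = 0 — eliminated.
(c): at (0,1,1) it gives 0, but G = 1 — eliminated.
(d): at (0,1,0) it gives 1, but G = 0 — eliminated.
(a) is the remaining candidate, and it agrees with G on all 8 inputs.

a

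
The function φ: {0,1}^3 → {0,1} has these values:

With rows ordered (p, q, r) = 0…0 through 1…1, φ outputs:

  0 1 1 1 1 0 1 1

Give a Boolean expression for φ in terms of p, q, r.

φ(p, q, r) = ¬(((¬p ∧ ¬q) ∧ ¬r) ∨ ((p ∧ ¬q) ∧ r))

The 0-rows are (0,0,0), (1,0,1). Take each as a conjunction (¬p·¬q·¬r, p·¬q·r), form their disjunction, and complement — that gives a formula that is 1 everywhere φ is.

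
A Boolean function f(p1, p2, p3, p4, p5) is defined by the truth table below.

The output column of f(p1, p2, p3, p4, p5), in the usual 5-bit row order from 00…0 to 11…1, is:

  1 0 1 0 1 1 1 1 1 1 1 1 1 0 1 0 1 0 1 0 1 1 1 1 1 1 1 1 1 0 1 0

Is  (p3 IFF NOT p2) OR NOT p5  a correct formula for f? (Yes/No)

Evaluate (p3 IFF NOT p2) OR NOT p5 on each row and compare to f:
  p1=0, p2=0, p3=0, p4=0, p5=0: formula gives 1, f = 1 ✓
  p1=0, p2=0, p3=0, p4=0, p5=1: formula gives 0, f = 0 ✓
  p1=0, p2=0, p3=0, p4=1, p5=0: formula gives 1, f = 1 ✓
  p1=0, p2=0, p3=0, p4=1, p5=1: formula gives 0, f = 0 ✓
  …and likewise for the remaining 28 rows.
All 32 rows match — the expression computes f exactly.

Yes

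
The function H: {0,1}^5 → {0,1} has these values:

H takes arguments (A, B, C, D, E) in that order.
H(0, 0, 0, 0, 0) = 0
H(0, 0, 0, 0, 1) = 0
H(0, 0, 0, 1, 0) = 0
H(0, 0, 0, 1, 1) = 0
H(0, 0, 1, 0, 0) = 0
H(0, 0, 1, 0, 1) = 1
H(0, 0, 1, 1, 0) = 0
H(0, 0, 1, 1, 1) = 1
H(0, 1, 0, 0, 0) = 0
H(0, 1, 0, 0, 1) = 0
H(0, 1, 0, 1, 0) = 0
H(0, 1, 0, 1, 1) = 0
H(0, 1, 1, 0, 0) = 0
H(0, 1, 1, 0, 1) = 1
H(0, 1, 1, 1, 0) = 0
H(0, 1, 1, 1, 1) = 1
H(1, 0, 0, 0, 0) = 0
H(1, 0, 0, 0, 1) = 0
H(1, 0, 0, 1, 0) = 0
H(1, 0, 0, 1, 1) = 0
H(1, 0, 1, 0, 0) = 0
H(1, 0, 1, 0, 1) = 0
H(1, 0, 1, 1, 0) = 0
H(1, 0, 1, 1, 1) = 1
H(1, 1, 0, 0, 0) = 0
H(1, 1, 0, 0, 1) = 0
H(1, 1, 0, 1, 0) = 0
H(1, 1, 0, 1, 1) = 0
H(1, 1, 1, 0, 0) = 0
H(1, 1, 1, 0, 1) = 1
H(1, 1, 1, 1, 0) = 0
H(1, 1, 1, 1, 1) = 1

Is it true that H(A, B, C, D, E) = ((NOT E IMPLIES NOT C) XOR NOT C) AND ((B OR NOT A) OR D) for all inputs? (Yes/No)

Yes

Check the formula against H row by row:
  A=0, B=0, C=0, D=0, E=0: formula gives 0, H = 0 ✓
  A=0, B=0, C=0, D=0, E=1: formula gives 0, H = 0 ✓
  A=0, B=0, C=0, D=1, E=0: formula gives 0, H = 0 ✓
  A=0, B=0, C=0, D=1, E=1: formula gives 0, H = 0 ✓
  … (the remaining 28 rows also agree.)
All 32 rows match — the expression computes H exactly.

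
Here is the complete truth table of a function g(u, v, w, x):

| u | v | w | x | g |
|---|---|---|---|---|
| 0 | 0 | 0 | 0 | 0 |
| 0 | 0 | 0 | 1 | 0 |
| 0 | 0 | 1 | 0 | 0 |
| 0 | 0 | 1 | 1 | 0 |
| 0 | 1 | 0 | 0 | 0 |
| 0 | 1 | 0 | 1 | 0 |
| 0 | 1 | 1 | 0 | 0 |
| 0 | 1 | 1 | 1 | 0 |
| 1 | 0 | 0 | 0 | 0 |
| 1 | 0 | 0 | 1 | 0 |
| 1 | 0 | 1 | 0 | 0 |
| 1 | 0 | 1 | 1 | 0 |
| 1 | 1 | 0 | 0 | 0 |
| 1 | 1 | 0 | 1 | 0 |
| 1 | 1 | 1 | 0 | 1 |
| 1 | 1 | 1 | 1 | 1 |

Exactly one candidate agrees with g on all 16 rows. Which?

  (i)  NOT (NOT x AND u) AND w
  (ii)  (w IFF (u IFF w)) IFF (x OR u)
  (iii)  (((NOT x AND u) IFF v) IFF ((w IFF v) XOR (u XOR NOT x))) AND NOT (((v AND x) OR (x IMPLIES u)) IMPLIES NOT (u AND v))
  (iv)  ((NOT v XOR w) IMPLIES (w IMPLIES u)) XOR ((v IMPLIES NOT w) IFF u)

(i): at (0,0,1,0) it gives 1, but g = 0 — eliminated.
(ii): at (0,0,0,0) it gives 1, but g = 0 — eliminated.
(iv): at (0,0,0,0) it gives 1, but g = 0 — eliminated.
That leaves (iii). Evaluating it on every row reproduces the table of g exactly.

iii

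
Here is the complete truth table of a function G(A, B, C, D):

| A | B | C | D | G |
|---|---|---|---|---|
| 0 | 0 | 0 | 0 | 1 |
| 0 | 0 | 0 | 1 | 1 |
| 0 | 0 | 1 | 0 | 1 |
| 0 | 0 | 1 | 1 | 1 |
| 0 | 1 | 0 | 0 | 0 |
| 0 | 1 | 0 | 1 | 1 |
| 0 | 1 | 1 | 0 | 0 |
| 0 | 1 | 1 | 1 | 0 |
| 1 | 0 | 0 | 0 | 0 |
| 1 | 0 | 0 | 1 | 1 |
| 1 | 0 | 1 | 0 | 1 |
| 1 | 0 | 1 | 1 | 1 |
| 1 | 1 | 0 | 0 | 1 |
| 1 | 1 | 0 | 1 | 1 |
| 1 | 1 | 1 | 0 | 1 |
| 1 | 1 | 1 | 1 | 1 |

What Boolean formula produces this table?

The 0-rows are (0,1,0,0), (0,1,1,0), (0,1,1,1), (1,0,0,0). Take each as a conjunction (¬A·B·¬C·¬D, ¬A·B·C·¬D, ¬A·B·C·D, A·¬B·¬C·¬D), form their disjunction, and complement — that gives a formula that is 1 everywhere G is.

G(A, B, C, D) = ¬((((((¬A ∧ B) ∧ ¬C) ∧ ¬D) ∨ (((¬A ∧ B) ∧ C) ∧ ¬D)) ∨ (((¬A ∧ B) ∧ C) ∧ D)) ∨ (((A ∧ ¬B) ∧ ¬C) ∧ ¬D))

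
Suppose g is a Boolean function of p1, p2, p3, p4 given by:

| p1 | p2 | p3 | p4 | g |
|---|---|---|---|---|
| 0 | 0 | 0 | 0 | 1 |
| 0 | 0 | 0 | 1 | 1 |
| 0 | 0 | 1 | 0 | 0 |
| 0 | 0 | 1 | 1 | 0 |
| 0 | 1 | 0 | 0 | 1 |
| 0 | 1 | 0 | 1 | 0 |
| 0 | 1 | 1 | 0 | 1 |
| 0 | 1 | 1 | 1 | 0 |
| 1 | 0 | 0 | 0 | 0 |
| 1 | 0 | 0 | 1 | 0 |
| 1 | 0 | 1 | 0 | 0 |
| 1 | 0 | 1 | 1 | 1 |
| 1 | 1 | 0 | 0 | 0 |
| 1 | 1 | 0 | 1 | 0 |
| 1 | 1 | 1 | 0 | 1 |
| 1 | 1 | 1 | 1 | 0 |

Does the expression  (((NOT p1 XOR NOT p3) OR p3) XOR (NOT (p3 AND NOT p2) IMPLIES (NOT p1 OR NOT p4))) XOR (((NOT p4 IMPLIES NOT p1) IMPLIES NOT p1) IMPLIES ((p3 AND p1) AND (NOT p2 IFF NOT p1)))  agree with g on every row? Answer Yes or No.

No

Test each input against both g and the formula:
  p1=0, p2=0, p3=0, p4=0: formula gives 1, g = 1 ✓
  p1=0, p2=0, p3=0, p4=1: formula gives 1, g = 1 ✓
  p1=0, p2=0, p3=1, p4=0: formula gives 0, g = 0 ✓
  p1=0, p2=0, p3=1, p4=1: formula gives 0, g = 0 ✓
  …
  p1=0, p2=1, p3=0, p4=1: formula gives 1, but g = 0 ✗
A single disagreement suffices: at (0,1,0,1) they differ, so the formula does not compute g.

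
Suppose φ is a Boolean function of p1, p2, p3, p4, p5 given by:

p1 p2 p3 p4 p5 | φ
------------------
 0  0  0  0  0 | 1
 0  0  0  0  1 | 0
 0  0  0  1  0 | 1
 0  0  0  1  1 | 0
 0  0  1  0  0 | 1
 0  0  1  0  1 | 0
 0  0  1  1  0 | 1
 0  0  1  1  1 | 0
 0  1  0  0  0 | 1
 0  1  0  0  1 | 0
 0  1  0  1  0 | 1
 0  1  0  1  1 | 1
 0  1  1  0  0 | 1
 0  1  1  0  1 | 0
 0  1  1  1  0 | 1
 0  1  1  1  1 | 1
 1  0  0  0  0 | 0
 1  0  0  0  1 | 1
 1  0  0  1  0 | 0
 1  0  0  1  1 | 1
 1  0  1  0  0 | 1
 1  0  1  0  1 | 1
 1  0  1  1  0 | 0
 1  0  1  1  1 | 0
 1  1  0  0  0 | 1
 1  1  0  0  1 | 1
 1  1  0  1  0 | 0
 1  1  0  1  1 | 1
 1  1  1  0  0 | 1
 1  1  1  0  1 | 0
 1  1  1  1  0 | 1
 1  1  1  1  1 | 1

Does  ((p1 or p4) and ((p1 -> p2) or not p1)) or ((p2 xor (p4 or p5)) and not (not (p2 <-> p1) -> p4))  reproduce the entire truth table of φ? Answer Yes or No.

No

Evaluate ((p1 or p4) and ((p1 -> p2) or not p1)) or ((p2 xor (p4 or p5)) and not (not (p2 <-> p1) -> p4)) on each row and compare to φ:
  p1=0, p2=0, p3=0, p4=0, p5=0: formula gives 0, but φ = 1 ✗
A single disagreement suffices: at (0,0,0,0,0) they differ, so the formula does not compute φ.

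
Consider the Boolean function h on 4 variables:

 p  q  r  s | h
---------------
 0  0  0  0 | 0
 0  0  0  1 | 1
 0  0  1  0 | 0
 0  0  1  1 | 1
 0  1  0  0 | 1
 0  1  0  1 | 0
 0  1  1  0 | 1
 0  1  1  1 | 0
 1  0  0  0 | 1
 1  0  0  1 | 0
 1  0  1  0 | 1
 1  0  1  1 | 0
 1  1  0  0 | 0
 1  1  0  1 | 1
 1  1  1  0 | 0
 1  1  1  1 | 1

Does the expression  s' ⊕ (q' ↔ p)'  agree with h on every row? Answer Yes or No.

Check the formula against h row by row:
  p=0, q=0, r=0, s=0: formula gives 0, h = 0 ✓
  p=0, q=0, r=0, s=1: formula gives 1, h = 1 ✓
  p=0, q=0, r=1, s=0: formula gives 0, h = 0 ✓
  p=0, q=0, r=1, s=1: formula gives 1, h = 1 ✓
  … (the remaining 12 rows also agree.)
Every row agrees, so the formula is equivalent.

Yes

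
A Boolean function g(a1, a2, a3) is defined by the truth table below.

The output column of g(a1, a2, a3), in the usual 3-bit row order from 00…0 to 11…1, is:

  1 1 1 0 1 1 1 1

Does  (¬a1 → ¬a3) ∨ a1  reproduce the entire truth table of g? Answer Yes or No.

No

Check the formula against g row by row:
  a1=0, a2=0, a3=0: formula gives 1, g = 1 ✓
  a1=0, a2=0, a3=1: formula gives 0, but g = 1 ✗
A single disagreement suffices: at (0,0,1) they differ, so the formula does not compute g.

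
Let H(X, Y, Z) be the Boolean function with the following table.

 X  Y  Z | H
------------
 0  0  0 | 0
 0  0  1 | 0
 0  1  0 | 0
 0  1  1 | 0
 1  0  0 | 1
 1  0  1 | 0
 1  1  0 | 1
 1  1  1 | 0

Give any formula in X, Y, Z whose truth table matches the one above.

The 1-rows are (1,0,0), (1,1,0). Each contributes one minterm — X·¬Y·¬Z; X·Y·¬Z — and their disjunction is a sum-of-products form of H.

H(X, Y, Z) = ((X and not Y) and not Z) or ((X and Y) and not Z)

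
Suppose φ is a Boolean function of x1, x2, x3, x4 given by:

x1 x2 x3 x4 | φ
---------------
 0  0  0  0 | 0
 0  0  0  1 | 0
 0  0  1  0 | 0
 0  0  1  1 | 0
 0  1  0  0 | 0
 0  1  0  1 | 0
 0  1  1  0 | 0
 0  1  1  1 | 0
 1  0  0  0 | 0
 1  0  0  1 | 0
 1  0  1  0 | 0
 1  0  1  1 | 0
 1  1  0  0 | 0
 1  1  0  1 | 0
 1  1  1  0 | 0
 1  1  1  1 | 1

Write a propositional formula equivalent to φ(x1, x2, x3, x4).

Only row (1,1,1,1) gives 1. That row's minterm x1·x2·x3·x4 is φ directly.

φ(x1, x2, x3, x4) = ((x1 AND x2) AND x3) AND x4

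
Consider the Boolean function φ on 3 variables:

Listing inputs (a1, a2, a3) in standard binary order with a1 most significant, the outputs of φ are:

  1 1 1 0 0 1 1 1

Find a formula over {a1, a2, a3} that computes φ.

The 0-rows are (0,1,1), (1,0,0). Take each as a conjunction (¬a1·a2·a3, a1·¬a2·¬a3), form their disjunction, and complement — that gives a formula that is 1 everywhere φ is.

φ(a1, a2, a3) = not (((not a1 and a2) and a3) or ((a1 and not a2) and not a3))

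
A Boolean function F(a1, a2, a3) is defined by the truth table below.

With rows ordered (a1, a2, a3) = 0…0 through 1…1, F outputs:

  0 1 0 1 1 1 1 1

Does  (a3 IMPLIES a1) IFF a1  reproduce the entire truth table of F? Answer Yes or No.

Check the formula against F row by row:
  a1=0, a2=0, a3=0: formula gives 0, F = 0 ✓
  a1=0, a2=0, a3=1: formula gives 1, F = 1 ✓
  a1=0, a2=1, a3=0: formula gives 0, F = 0 ✓
  a1=0, a2=1, a3=1: formula gives 1, F = 1 ✓
  a1=1, a2=0, a3=0: formula gives 1, F = 1 ✓
  … (the remaining 3 rows also agree.)
All 8 rows match — the expression computes F exactly.

Yes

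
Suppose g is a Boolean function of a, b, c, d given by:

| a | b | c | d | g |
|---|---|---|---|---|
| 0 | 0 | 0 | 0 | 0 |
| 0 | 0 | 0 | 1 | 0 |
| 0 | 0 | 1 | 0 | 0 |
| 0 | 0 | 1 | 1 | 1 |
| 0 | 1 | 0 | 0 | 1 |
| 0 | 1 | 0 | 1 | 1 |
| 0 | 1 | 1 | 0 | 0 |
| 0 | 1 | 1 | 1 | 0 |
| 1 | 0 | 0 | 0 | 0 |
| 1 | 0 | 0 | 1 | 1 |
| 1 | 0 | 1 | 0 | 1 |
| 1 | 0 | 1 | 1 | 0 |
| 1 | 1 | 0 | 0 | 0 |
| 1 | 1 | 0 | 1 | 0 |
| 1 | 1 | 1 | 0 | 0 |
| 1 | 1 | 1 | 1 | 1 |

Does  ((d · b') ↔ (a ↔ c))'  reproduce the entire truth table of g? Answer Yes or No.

No

Check the formula against g row by row:
  a=0, b=0, c=0, d=0: formula gives 1, but g = 0 ✗
A single disagreement suffices: at (0,0,0,0) they differ, so the formula does not compute g.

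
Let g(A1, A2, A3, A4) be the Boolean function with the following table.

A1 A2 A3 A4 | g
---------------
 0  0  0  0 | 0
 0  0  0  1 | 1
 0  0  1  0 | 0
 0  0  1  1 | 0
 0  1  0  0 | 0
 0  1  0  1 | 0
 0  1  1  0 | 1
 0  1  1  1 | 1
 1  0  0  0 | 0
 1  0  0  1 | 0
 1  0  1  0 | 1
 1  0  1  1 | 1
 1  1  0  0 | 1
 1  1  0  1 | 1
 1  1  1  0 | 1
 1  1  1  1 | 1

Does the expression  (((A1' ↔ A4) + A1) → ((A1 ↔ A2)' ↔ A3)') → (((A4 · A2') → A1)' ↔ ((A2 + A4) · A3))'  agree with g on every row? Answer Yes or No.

Yes

Check the formula against g row by row:
  A1=0, A2=0, A3=0, A4=0: formula gives 0, g = 0 ✓
  A1=0, A2=0, A3=0, A4=1: formula gives 1, g = 1 ✓
  A1=0, A2=0, A3=1, A4=0: formula gives 0, g = 0 ✓
  A1=0, A2=0, A3=1, A4=1: formula gives 0, g = 0 ✓
  … (the remaining 12 rows also agree.)
Every row agrees, so the formula is equivalent.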